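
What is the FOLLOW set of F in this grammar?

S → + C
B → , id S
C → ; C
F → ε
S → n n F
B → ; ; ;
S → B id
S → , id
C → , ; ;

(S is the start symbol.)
{ $, 'id' }

To compute FOLLOW(F), find every occurrence of F on a right-hand side N → α F β: add FIRST(β) \ {ε}, and if β is empty or nullable also add FOLLOW(N). Iterate to a fixed point.

In S → n n F: F is at the end, add FOLLOW(S)

The FOLLOW sets referred to above (computed the same way, to a fixed point):
  FOLLOW(S) = { $, 'id' }

Taking the union: FOLLOW(F) = { $, 'id' }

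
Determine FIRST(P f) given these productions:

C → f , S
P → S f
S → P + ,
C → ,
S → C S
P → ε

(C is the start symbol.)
FIRST sets of the non-terminals involved (from the grammar, by fixed-point iteration):
  FIRST(P) = { '+', ',', 'f', ε }

To compute FIRST(P f), process the symbols left to right:
Symbol P is a non-terminal. Add FIRST(P) \ {ε} = { '+', ',', 'f' }
P is nullable (ε ∈ FIRST(P)), continue to the next symbol.
Symbol f is a terminal. Add 'f' and stop.
FIRST(P f) = { '+', ',', 'f' }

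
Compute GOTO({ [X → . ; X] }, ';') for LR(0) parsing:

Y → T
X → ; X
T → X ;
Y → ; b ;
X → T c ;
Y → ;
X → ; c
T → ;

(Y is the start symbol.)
GOTO(I, ';') = CLOSURE({ [A → αX.β] : [A → α.Xβ] ∈ I, X = ';' })

Items with dot before ';', with the dot advanced:
  [X → . ; X] → [X → ; . X]
Closure of the advanced items:
  [X → ; . X] has the dot before X: add [X → . ; X], [X → . T c ;], [X → . ; c]
  [X → . T c ;] has the dot before T: add [T → . X ;], [T → . ;]

GOTO = { [T → . ;], [T → . X ;], [X → . ; X], [X → . ; c], [X → . T c ;], [X → ; . X] }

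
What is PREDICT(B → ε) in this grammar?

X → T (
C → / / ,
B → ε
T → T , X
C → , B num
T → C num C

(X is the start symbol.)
{ 'num' }

PREDICT(B → ε) = (FIRST(RHS) \ {ε}) ∪ (FOLLOW(B) if ε ∈ FIRST(RHS), i.e. RHS ⇒* ε)
The right-hand side is ε (FIRST(ε) = { ε }), so the predict set is FOLLOW(B) = { 'num' }
PREDICT(B → ε) = { 'num' }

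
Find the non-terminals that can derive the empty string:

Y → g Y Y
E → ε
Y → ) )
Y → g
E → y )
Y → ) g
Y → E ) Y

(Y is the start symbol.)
{ 'E' }

ε-productions: E → ε
So E is immediately nullable.
No further non-terminal can be added: every production for the remaining non-terminals contains a terminal or a non-nullable non-terminal.
Nullable = { 'E' }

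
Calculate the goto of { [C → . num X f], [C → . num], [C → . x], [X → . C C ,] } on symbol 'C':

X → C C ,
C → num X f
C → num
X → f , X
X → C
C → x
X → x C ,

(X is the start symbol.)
{ [C → . num X f], [C → . num], [C → . x], [X → C . C ,] }

GOTO(I, 'C') = CLOSURE({ [A → αX.β] : [A → α.Xβ] ∈ I, X = 'C' })

Items with dot before 'C', with the dot advanced:
  [X → . C C ,] → [X → C . C ,]
Closure of the advanced items:
  [X → C . C ,] has the dot before C: add [C → . num X f], [C → . num], [C → . x]

GOTO = { [C → . num X f], [C → . num], [C → . x], [X → C . C ,] }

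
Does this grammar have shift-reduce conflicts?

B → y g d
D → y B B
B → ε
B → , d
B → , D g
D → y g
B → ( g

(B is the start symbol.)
A shift-reduce conflict occurs when an LR(0) state has both:
  - a complete (reduce) item [A → α .] (dot at the end), and
  - a shift item [B → β . c γ] (dot before a terminal).

Augment with B' → B and build the canonical LR(0) collection (I0 = CLOSURE({[B' → . B]}), then GOTO on every symbol after a dot until no new states appear). It has 15 states:
  I0: { [B → . ( g], [B → . , D g], [B → . , d], [B → . y g d], [B → .], [B' → . B] }  — shift, reduce
  I1: { [B → ( . g] }  — shift
  I2: { [B → , . D g], [B → , . d], [D → . y B B], [D → . y g] }  — shift
  I3: { [B' → B .] }  — accept
  I4: { [B → y . g d] }  — shift
  I5: { [B → y g . d] }  — shift
  I6: { [B → y g d .] }  — reduce
  I7: { [B → , D . g] }  — shift
  I8: { [B → , d .] }  — reduce
  I9: { [B → . ( g], [B → . , D g], [B → . , d], [B → . y g d], [B → .], [D → y . B B], [D → y . g] }  — shift, reduce
  I10: { [B → . ( g], [B → . , D g], [B → . , d], [B → . y g d], [B → .], [D → y B . B] }  — shift, reduce
  I11: { [D → y g .] }  — reduce
  I12: { [D → y B B .] }  — reduce
  I13: { [B → , D g .] }  — reduce
  I14: { [B → ( g .] }  — reduce

I0 contains reduce item [B → .] and shift items [B → . ( g], [B → . , D g], [B → . , d], [B → . y g d] — shift-reduce conflict.
I9 contains reduce item [B → .] and shift items [B → . ( g], [B → . , D g], [B → . , d], [B → . y g d], [D → y . g] — shift-reduce conflict.
I10 contains reduce item [B → .] and shift items [B → . ( g], [B → . , D g], [B → . , d], [B → . y g d] — shift-reduce conflict.

Answer: Yes — I0: [B → .] vs [B → . ( g]; I9: [B → .] vs [B → . ( g]; I10: [B → .] vs [B → . ( g]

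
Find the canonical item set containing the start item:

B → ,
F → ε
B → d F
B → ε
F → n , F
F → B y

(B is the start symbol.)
First, augment the grammar with B' → B
I₀ = CLOSURE({ [B' → . B] }):
  [B' → . B] has the dot before B: add [B → . ,], [B → . d F], [B → .]
No further items can be added.

I₀ = { [B → . ,], [B → . d F], [B → .], [B' → . B] }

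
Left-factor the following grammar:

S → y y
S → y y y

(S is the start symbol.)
S → y y S'
S' → ε
S' → y

Left-factoring transforms A → αβ₁ | αβ₂ into A → αA' and A' → β₁ | β₂
(α is the longest common prefix among the alternatives). Repeat until
no nonterminal has two alternatives with a common prefix.

Round 1: S has alternatives sharing prefix 'y y'. Introduce S': S → y y S'
  Add: S' → ε
  Add: S' → y

No remaining common prefixes — done.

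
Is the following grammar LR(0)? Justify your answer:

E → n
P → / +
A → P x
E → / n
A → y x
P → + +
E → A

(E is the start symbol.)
A grammar is LR(0) if no state in the canonical LR(0) collection has:
  - both a shift item (dot before a terminal) and a complete item (shift-reduce conflict), or
  - two or more complete items (reduce-reduce conflict; the accept item [E' → E .] counts as a complete item here).

Augment with E' → E and build the canonical LR(0) collection (I0 = CLOSURE({[E' → . E]}), then GOTO on every symbol after a dot until no new states appear). It has 13 states:
  I0: { [A → . P x], [A → . y x], [E → . / n], [E → . A], [E → . n], [E' → . E], [P → . + +], [P → . / +] }  — shift
  I1: { [P → + . +] }  — shift
  I2: { [E → / . n], [P → / . +] }  — shift
  I3: { [E → A .] }  — reduce
  I4: { [E' → E .] }  — accept
  I5: { [A → P . x] }  — shift
  I6: { [E → n .] }  — reduce
  I7: { [A → y . x] }  — shift
  I8: { [A → y x .] }  — reduce
  I9: { [A → P x .] }  — reduce
  I10: { [P → / + .] }  — reduce
  I11: { [E → / n .] }  — reduce
  I12: { [P → + + .] }  — reduce

Every state is either a pure shift/goto state or contains exactly one complete item and nothing to shift — no conflicts. The grammar is LR(0).

Answer: Yes, the grammar is LR(0)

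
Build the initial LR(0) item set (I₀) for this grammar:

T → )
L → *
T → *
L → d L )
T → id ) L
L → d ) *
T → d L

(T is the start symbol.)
{ [T → . )], [T → . *], [T → . d L], [T → . id ) L], [T' → . T] }

First, augment the grammar with T' → T
I₀ = CLOSURE({ [T' → . T] }):
  [T' → . T] has the dot before T: add [T → . )], [T → . *], [T → . id ) L], [T → . d L]
No further items can be added.

I₀ = { [T → . )], [T → . *], [T → . d L], [T → . id ) L], [T' → . T] }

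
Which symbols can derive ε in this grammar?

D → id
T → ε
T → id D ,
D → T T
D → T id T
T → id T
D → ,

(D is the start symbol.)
A non-terminal is nullable if it can derive ε (the empty string): either it has an ε-production, or it has a production whose right-hand side consists entirely of nullable non-terminals.

ε-productions: T → ε
So T is immediately nullable.
D → T T: every symbol on the right is nullable, so D is nullable too.
Every non-terminal is now nullable.
Nullable = { 'D', 'T' }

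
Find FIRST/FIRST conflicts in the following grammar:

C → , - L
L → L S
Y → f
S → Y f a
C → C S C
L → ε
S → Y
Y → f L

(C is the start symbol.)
FIRST sets of the non-terminals at (or reachable through a nullable prefix from) the front of some alternative:
  FIRST(C) = { ',' }
  FIRST(L) = { 'f', ε }
  FIRST(S) = { 'f' }
  FIRST(Y) = { 'f' }

Productions for C:
  C → , - L: FIRST = { ',' }
  C → C S C: FIRST = { ',' }
Productions for L:
  L → L S: FIRST = { 'f' }
  L → ε: FIRST = { ε }
Productions for Y:
  Y → f: FIRST = { 'f' }
  Y → f L: FIRST = { 'f' }
Productions for S:
  S → Y f a: FIRST = { 'f' }
  S → Y: FIRST = { 'f' }

Conflict for C: C → , - L and C → C S C
  Overlap: { ',' }
Conflict for Y: Y → f and Y → f L
  Overlap: { 'f' }
Conflict for S: S → Y f a and S → Y
  Overlap: { 'f' }

Answer: Yes. C → ',' '-' L / C → C S C on { ',' }; Y → f / Y → f L on { 'f' }; S → Y f a / S → Y on { 'f' }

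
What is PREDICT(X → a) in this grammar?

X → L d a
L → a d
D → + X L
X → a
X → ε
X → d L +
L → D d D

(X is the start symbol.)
PREDICT(X → a) = (FIRST(RHS) \ {ε}) ∪ (FOLLOW(X) if ε ∈ FIRST(RHS), i.e. RHS ⇒* ε)
FIRST(a) = { 'a' }
ε ∉ FIRST(a), so FOLLOW(X) is not added.
PREDICT(X → a) = { 'a' }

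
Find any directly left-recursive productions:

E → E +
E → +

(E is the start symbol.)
Direct left recursion occurs when N → N α for some non-terminal N (the right-hand side begins with the left-hand side itself).

E → E +: LEFT RECURSIVE (starts with E)
E → +: starts with '+'

The grammar has direct left recursion on: E.

Answer: Yes, E is left-recursive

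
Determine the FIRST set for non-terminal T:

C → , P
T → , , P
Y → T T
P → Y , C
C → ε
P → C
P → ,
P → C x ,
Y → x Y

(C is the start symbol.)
{ ',' }

To compute FIRST(T), examine every production with T on the left-hand side, reading each right-hand side left to right until a non-nullable symbol is reached.

From T → , , P:
  - ',' is a terminal: add ',' and stop

Collecting: FIRST(T) = { ',' }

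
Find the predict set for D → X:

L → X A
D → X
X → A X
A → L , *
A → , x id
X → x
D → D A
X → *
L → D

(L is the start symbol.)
{ '*', ',', 'x' }

PREDICT(D → X) = (FIRST(RHS) \ {ε}) ∪ (FOLLOW(D) if ε ∈ FIRST(RHS), i.e. RHS ⇒* ε)
FIRST(X) = { '*', ',', 'x' }
FIRST(X) = { '*', ',', 'x' }
ε ∉ FIRST(X), so FOLLOW(D) is not added.
PREDICT(D → X) = { '*', ',', 'x' }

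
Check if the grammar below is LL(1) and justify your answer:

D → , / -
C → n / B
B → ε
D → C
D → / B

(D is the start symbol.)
Yes, the grammar is LL(1).

Relevant sets:
  FIRST(C) = { 'n' }

For D:
  PREDICT(D → ',' '/' '-') = { ',' }
  PREDICT(D → C) = { 'n' }
  PREDICT(D → '/' B) = { '/' }
C, B have a single production, so nothing to check there.

All predict sets are disjoint. The grammar IS LL(1).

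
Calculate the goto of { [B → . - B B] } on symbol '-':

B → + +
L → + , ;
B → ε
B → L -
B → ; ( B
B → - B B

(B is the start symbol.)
{ [B → - . B B], [B → . + +], [B → . - B B], [B → . ; ( B], [B → . L -], [B → .], [L → . + , ;] }

GOTO(I, '-') = CLOSURE({ [A → αX.β] : [A → α.Xβ] ∈ I, X = '-' })

Items with dot before '-', with the dot advanced:
  [B → . - B B] → [B → - . B B]
Closure of the advanced items:
  [B → - . B B] has the dot before B: add [B → . + +], [B → .], [B → . L -], [B → . ; ( B], [B → . - B B]
  [B → . L -] has the dot before L: add [L → . + , ;]

GOTO = { [B → - . B B], [B → . + +], [B → . - B B], [B → . ; ( B], [B → . L -], [B → .], [L → . + , ;] }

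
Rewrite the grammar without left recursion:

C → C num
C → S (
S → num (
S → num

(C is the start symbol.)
C is directly left-recursive. The standard transformation for
  A → A α₁ | ... | A α_m | β₁ | ... | β_n
is
  A  → β₁ A' | ... | β_n A'
  A' → α₁ A' | ... | α_m A' | ε

C → S ( becomes C → S ( C'
C → C num becomes C' → num C'
Add C' → ε

Productions for other non-terminals are unchanged:
  S → num (
  S → num

Resulting grammar:
C → S ( C'
C' → num C'
C' → ε
S → num (
S → num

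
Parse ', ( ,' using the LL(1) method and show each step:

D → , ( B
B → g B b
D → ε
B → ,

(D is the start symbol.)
Stack is shown with the top on the left.

Stack    Input    Action
------------------------
D $      , ( , $  output D → , ( B
, ( B $  , ( , $  match ','
( B $    ( , $    match '('
B $      , $      output B → ,
, $      , $      match ','
$        $        accept

The string is accepted.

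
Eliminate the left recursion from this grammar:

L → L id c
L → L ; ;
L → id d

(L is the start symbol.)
L → id d L'
L' → id c L'
L' → ; ; L'
L' → ε

L is directly left-recursive. The standard transformation for
  A → A α₁ | ... | A α_m | β₁ | ... | β_n
is
  A  → β₁ A' | ... | β_n A'
  A' → α₁ A' | ... | α_m A' | ε

L → id d becomes L → id d L'
L → L id c becomes L' → id c L'
L → L ; ; becomes L' → ; ; L'
Add L' → ε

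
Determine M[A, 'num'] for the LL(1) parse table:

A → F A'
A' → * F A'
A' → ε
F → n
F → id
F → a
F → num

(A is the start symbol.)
To find M[A, 'num'], we find productions for A where 'num' is in the predict set (PREDICT(N → α) = (FIRST(α) \ {ε}) ∪ (FOLLOW(N) if α ⇒* ε)).

Relevant sets:
  FIRST(F) = { 'a', 'id', 'n', 'num' }

A → F A': PREDICT = { 'a', 'id', 'n', 'num' }
  'num' is in predict set, so this production goes in M[A, 'num']

M[A, 'num'] = A → F A'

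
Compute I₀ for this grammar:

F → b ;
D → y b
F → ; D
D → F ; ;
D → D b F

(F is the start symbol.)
First, augment the grammar with F' → F
I₀ = CLOSURE({ [F' → . F] }):
  [F' → . F] has the dot before F: add [F → . b ;], [F → . ; D]
No further items can be added.

I₀ = { [F → . ; D], [F → . b ;], [F' → . F] }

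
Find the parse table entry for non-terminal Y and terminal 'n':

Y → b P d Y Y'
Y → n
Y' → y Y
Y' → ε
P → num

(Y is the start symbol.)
To find M[Y, 'n'], we find productions for Y where 'n' is in the predict set (PREDICT(N → α) = (FIRST(α) \ {ε}) ∪ (FOLLOW(N) if α ⇒* ε)).

Y → b P d Y Y': PREDICT = { 'b' }
Y → n: PREDICT = { 'n' }
  'n' is in predict set, so this production goes in M[Y, 'n']

M[Y, 'n'] = Y → n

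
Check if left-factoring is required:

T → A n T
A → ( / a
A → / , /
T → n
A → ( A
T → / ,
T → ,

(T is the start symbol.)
Yes, A has productions with common prefix '('

Left-factoring is needed when two productions for the same non-terminal
share a common prefix on the right-hand side.

Productions for T:
  T → A n T
  T → n
  T → / ,
  T → ,
Productions for A:
  A → ( / a
  A → / , /
  A → ( A

Found common prefix '(' in productions for A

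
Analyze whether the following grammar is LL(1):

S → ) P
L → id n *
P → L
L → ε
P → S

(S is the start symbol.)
Yes, the grammar is LL(1).

A grammar is LL(1) if for each non-terminal N with multiple productions, the predict sets of those productions are pairwise disjoint, where PREDICT(N → α) = (FIRST(α) \ {ε}) ∪ (FOLLOW(N) if α ⇒* ε).

Relevant sets:
  FIRST(L) = { 'id', ε }
  FIRST(S) = { ')' }
  FOLLOW(L) = { $ }
  FOLLOW(P) = { $ }

For L:
  PREDICT(L → id n '*') = { 'id' }
  PREDICT(L → ε) = { $ }
For P:
  PREDICT(P → L) = { $, 'id' }
  PREDICT(P → S) = { ')' }
S has a single production, so nothing to check there.

All predict sets are disjoint. The grammar IS LL(1).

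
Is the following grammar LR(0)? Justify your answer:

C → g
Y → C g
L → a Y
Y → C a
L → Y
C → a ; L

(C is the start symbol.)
Augment with C' → C and build the canonical LR(0) collection (I0 = CLOSURE({[C' → . C]}), then GOTO on every symbol after a dot until no new states appear). It has 12 states:
  I0: { [C → . a ; L], [C → . g], [C' → . C] }  — shift
  I1: { [C' → C .] }  — accept
  I2: { [C → a . ; L] }  — shift
  I3: { [C → g .] }  — reduce
  I4: { [C → . a ; L], [C → . g], [C → a ; . L], [L → . Y], [L → . a Y], [Y → . C a], [Y → . C g] }  — shift
  I5: { [Y → C . a], [Y → C . g] }  — shift
  I6: { [C → a ; L .] }  — reduce
  I7: { [L → Y .] }  — reduce
  I8: { [C → . a ; L], [C → . g], [C → a . ; L], [L → a . Y], [Y → . C a], [Y → . C g] }  — shift
  I9: { [L → a Y .] }  — reduce
  I10: { [Y → C a .] }  — reduce
  I11: { [Y → C g .] }  — reduce

Every state is either a pure shift/goto state or contains exactly one complete item and nothing to shift — no conflicts. The grammar is LR(0).

Answer: Yes, the grammar is LR(0)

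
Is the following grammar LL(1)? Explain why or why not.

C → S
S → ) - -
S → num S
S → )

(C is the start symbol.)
No. Predict set conflict for S: { ')' }

A grammar is LL(1) if for each non-terminal N with multiple productions, the predict sets of those productions are pairwise disjoint, where PREDICT(N → α) = (FIRST(α) \ {ε}) ∪ (FOLLOW(N) if α ⇒* ε).

For S:
  PREDICT(S → ')' '-' '-') = { ')' }
  PREDICT(S → num S) = { 'num' }
  PREDICT(S → ')') = { ')' }
C has a single production, so nothing to check there.

Conflict found: Predict set conflict for S: { ')' }
The grammar is NOT LL(1).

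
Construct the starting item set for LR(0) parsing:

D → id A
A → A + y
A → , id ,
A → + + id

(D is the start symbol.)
First, augment the grammar with D' → D
I₀ = CLOSURE({ [D' → . D] }):
  [D' → . D] has the dot before D: add [D → . id A]
No further items can be added.

I₀ = { [D → . id A], [D' → . D] }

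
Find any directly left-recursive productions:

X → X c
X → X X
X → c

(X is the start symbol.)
X → X c: LEFT RECURSIVE (starts with X)
X → X X: LEFT RECURSIVE (starts with X)
X → c: starts with c

The grammar has direct left recursion on: X.

Answer: Yes, X is left-recursive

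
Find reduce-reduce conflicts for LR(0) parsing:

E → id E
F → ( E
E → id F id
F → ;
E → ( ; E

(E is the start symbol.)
A reduce-reduce conflict occurs when an LR(0) state has two complete items [A → α .] and [B → β .] — both call for a reduction, and with no lookahead the parser cannot choose between them.

Augment with E' → E and build the canonical LR(0) collection (I0 = CLOSURE({[E' → . E]}), then GOTO on every symbol after a dot until no new states appear). It has 12 states:
  I0: { [E → . ( ; E], [E → . id E], [E → . id F id], [E' → . E] }  — shift
  I1: { [E → ( . ; E] }  — shift
  I2: { [E' → E .] }  — accept
  I3: { [E → . ( ; E], [E → . id E], [E → . id F id], [E → id . E], [E → id . F id], [F → . ( E], [F → . ;] }  — shift
  I4: { [E → ( . ; E], [E → . ( ; E], [E → . id E], [E → . id F id], [F → ( . E] }  — shift
  I5: { [F → ; .] }  — reduce
  I6: { [E → id E .] }  — reduce
  I7: { [E → id F . id] }  — shift
  I8: { [E → id F id .] }  — reduce
  I9: { [E → ( ; . E], [E → . ( ; E], [E → . id E], [E → . id F id] }  — shift
  I10: { [F → ( E .] }  — reduce
  I11: { [E → ( ; E .] }  — reduce

No state contains more than one complete item.

Answer: No reduce-reduce conflicts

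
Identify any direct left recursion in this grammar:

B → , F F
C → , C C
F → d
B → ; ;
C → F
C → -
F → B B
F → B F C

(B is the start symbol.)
B → , F F: starts with ','
C → , C C: starts with ','
F → d: starts with d
B → ; ;: starts with ';'
C → F: starts with F
C → -: starts with '-'
F → B B: starts with B
F → B F C: starts with B

No direct left recursion found.

Answer: No direct left recursion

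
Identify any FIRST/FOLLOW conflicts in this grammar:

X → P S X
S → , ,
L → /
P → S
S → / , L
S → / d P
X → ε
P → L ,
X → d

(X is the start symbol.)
A FIRST/FOLLOW conflict occurs when a non-terminal N has a nullable alternative N → β (β ⇒* ε) and another alternative N → α with FIRST(α) ∩ FOLLOW(N) ≠ ∅: on such a lookahead the parser cannot decide between expanding α and letting N vanish via β.

Nullable non-terminals: X.
FIRST sets used below: FIRST(P) = { ',', '/' }

X: nullable alternative(s) X → ε; FOLLOW(X) = { $ }
  X → P S X: FIRST \ {ε} = { ',', '/' } — disjoint from FOLLOW(X)
  X → ε: FIRST \ {ε} = { } — this is the only nullable alternative, skip
  X → d: FIRST \ {ε} = { 'd' } — disjoint from FOLLOW(X)

L, P, S have no nullable alternative, so no FIRST/FOLLOW check is needed there.

No FIRST/FOLLOW conflicts found.

Answer: No FIRST/FOLLOW conflicts.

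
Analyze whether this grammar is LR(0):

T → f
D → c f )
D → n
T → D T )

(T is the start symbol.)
Yes, the grammar is LR(0)

A grammar is LR(0) if no state in the canonical LR(0) collection has:
  - both a shift item (dot before a terminal) and a complete item (shift-reduce conflict), or
  - two or more complete items (reduce-reduce conflict; the accept item [T' → T .] counts as a complete item here).

Augment with T' → T and build the canonical LR(0) collection (I0 = CLOSURE({[T' → . T]}), then GOTO on every symbol after a dot until no new states appear). It has 10 states:
  I0: { [D → . c f )], [D → . n], [T → . D T )], [T → . f], [T' → . T] }  — shift
  I1: { [D → . c f )], [D → . n], [T → . D T )], [T → . f], [T → D . T )] }  — shift
  I2: { [T' → T .] }  — accept
  I3: { [D → c . f )] }  — shift
  I4: { [T → f .] }  — reduce
  I5: { [D → n .] }  — reduce
  I6: { [D → c f . )] }  — shift
  I7: { [D → c f ) .] }  — reduce
  I8: { [T → D T . )] }  — shift
  I9: { [T → D T ) .] }  — reduce

Every state is either a pure shift/goto state or contains exactly one complete item and nothing to shift — no conflicts. The grammar is LR(0).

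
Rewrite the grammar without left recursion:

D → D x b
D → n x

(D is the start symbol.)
D is directly left-recursive. The standard transformation for
  A → A α₁ | ... | A α_m | β₁ | ... | β_n
is
  A  → β₁ A' | ... | β_n A'
  A' → α₁ A' | ... | α_m A' | ε

D → n x becomes D → n x D'
D → D x b becomes D' → x b D'
Add D' → ε

Resulting grammar:
D → n x D'
D' → x b D'
D' → ε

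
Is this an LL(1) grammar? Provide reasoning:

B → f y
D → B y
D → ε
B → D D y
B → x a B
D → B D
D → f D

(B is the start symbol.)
No. Predict set conflict for B: { 'f' }

A grammar is LL(1) if for each non-terminal N with multiple productions, the predict sets of those productions are pairwise disjoint, where PREDICT(N → α) = (FIRST(α) \ {ε}) ∪ (FOLLOW(N) if α ⇒* ε).

Relevant sets:
  FIRST(D) = { 'f', 'x', 'y', ε }
  FIRST(B) = { 'f', 'x', 'y' }
  FOLLOW(D) = { 'f', 'x', 'y' }

For B:
  PREDICT(B → f y) = { 'f' }
  PREDICT(B → D D y) = { 'f', 'x', 'y' }
  PREDICT(B → x a B) = { 'x' }
For D:
  PREDICT(D → B y) = { 'f', 'x', 'y' }
  PREDICT(D → ε) = { 'f', 'x', 'y' }
  PREDICT(D → B D) = { 'f', 'x', 'y' }
  PREDICT(D → f D) = { 'f' }

Conflict found: Predict set conflict for B: { 'f' }
The grammar is NOT LL(1).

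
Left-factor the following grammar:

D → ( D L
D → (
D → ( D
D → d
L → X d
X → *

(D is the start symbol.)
D → ( D'
D' → D D''
D'' → L
D'' → ε
D' → ε
D → d
L → X d
X → *

Left-factoring transforms A → αβ₁ | αβ₂ into A → αA' and A' → β₁ | β₂
(α is the longest common prefix among the alternatives). Repeat until
no nonterminal has two alternatives with a common prefix.

Round 1: D has alternatives sharing prefix '('. Introduce D': D → ( D'
  Add: D' → D L
  Add: D' → ε
  Add: D' → D

Round 2: D' has alternatives sharing prefix 'D'. Introduce D'': D' → D D''
  Add: D'' → L
  Add: D'' → ε

No remaining common prefixes — done.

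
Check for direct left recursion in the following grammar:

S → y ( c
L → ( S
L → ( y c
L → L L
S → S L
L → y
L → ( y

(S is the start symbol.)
Yes, L, S are left-recursive

Direct left recursion occurs when N → N α for some non-terminal N (the right-hand side begins with the left-hand side itself).

S → y ( c: starts with y
L → ( S: starts with '('
L → ( y c: starts with '('
L → L L: LEFT RECURSIVE (starts with L)
S → S L: LEFT RECURSIVE (starts with S)
L → y: starts with y
L → ( y: starts with '('

The grammar has direct left recursion on: L, S.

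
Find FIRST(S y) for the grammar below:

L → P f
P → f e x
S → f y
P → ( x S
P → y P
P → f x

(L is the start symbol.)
FIRST sets of the non-terminals involved (from the grammar, by fixed-point iteration):
  FIRST(S) = { 'f' }

To compute FIRST(S y), process the symbols left to right:
Symbol S is a non-terminal. Add FIRST(S) \ {ε} = { 'f' }
S is not nullable (ε ∉ FIRST(S)), so stop here.
FIRST(S y) = { 'f' }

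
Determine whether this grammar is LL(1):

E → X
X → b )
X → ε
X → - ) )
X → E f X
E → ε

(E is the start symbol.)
Relevant sets:
  FIRST(X) = { '-', 'b', 'f', ε }
  FIRST(E) = { '-', 'b', 'f', ε }
  FOLLOW(E) = { $, 'f' }
  FOLLOW(X) = { $, 'f' }

For E:
  PREDICT(E → X) = { $, '-', 'b', 'f' }
  PREDICT(E → ε) = { $, 'f' }
For X:
  PREDICT(X → b ')') = { 'b' }
  PREDICT(X → ε) = { $, 'f' }
  PREDICT(X → '-' ')' ')') = { '-' }
  PREDICT(X → E f X) = { '-', 'b', 'f' }

Conflict found: Predict set conflict for E: { $, 'f' }
The grammar is NOT LL(1).

Answer: No. Predict set conflict for E: { $, 'f' }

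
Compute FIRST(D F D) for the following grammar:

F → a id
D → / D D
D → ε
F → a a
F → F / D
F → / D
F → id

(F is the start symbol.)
{ '/', 'a', 'id' }

FIRST sets of the non-terminals involved (from the grammar, by fixed-point iteration):
  FIRST(D) = { '/', ε }
  FIRST(F) = { '/', 'a', 'id' }

To compute FIRST(D F D), process the symbols left to right:
Symbol D is a non-terminal. Add FIRST(D) \ {ε} = { '/' }
D is nullable (ε ∈ FIRST(D)), continue to the next symbol.
Symbol F is a non-terminal. Add FIRST(F) \ {ε} = { '/', 'a', 'id' }
F is not nullable (ε ∉ FIRST(F)), so stop here.
FIRST(D F D) = { '/', 'a', 'id' }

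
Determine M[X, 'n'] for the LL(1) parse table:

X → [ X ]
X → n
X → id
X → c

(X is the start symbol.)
To find M[X, 'n'], we find productions for X where 'n' is in the predict set (PREDICT(N → α) = (FIRST(α) \ {ε}) ∪ (FOLLOW(N) if α ⇒* ε)).

X → [ X ]: PREDICT = { '[' }
X → n: PREDICT = { 'n' }
  'n' is in predict set, so this production goes in M[X, 'n']
X → id: PREDICT = { 'id' }
X → c: PREDICT = { 'c' }

M[X, 'n'] = X → n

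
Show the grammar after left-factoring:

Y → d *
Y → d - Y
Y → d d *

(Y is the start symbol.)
Left-factoring transforms A → αβ₁ | αβ₂ into A → αA' and A' → β₁ | β₂
(α is the longest common prefix among the alternatives). Repeat until
no nonterminal has two alternatives with a common prefix.

Round 1: Y has alternatives sharing prefix 'd'. Introduce Y': Y → d Y'
  Add: Y' → *
  Add: Y' → - Y
  Add: Y' → d *

No remaining common prefixes — done.

Resulting grammar:
Y → d Y'
Y' → *
Y' → - Y
Y' → d *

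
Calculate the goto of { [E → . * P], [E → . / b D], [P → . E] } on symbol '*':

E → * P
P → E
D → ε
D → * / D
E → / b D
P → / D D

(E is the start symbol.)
GOTO(I, '*') = CLOSURE({ [A → αX.β] : [A → α.Xβ] ∈ I, X = '*' })

Items with dot before '*', with the dot advanced:
  [E → . * P] → [E → * . P]
Closure of the advanced items:
  [E → * . P] has the dot before P: add [P → . E], [P → . / D D]
  [P → . E] has the dot before E: add [E → . * P], [E → . / b D]

GOTO = { [E → * . P], [E → . * P], [E → . / b D], [P → . / D D], [P → . E] }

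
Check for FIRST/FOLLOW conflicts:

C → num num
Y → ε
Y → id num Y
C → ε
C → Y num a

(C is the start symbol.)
Nullable non-terminals: C, Y.
FIRST sets used below: FIRST(Y) = { 'id', ε }

C: nullable alternative(s) C → ε; FOLLOW(C) = { $ }
  C → num num: FIRST \ {ε} = { 'num' } — disjoint from FOLLOW(C)
  C → ε: FIRST \ {ε} = { } — this is the only nullable alternative, skip
  C → Y num a: FIRST \ {ε} = { 'id', 'num' } — disjoint from FOLLOW(C)

Y: nullable alternative(s) Y → ε; FOLLOW(Y) = { 'num' }
  Y → ε: FIRST \ {ε} = { } — this is the only nullable alternative, skip
  Y → id num Y: FIRST \ {ε} = { 'id' } — disjoint from FOLLOW(Y)

No FIRST/FOLLOW conflicts found.

Answer: No FIRST/FOLLOW conflicts.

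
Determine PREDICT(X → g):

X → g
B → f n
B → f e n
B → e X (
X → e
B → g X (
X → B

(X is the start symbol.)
PREDICT(X → g) = (FIRST(RHS) \ {ε}) ∪ (FOLLOW(X) if ε ∈ FIRST(RHS), i.e. RHS ⇒* ε)
FIRST(g) = { 'g' }
ε ∉ FIRST(g), so FOLLOW(X) is not added.
PREDICT(X → g) = { 'g' }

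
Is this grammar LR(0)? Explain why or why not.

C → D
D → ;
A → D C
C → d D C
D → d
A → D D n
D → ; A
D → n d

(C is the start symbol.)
Augment with C' → C and build the canonical LR(0) collection (I0 = CLOSURE({[C' → . C]}), then GOTO on every symbol after a dot until no new states appear). It has 15 states:
  I0: { [C → . D], [C → . d D C], [C' → . C], [D → . ; A], [D → . ;], [D → . d], [D → . n d] }  — shift
  I1: { [A → . D C], [A → . D D n], [D → . ; A], [D → . ;], [D → . d], [D → . n d], [D → ; . A], [D → ; .] }  — shift, reduce
  I2: { [C' → C .] }  — accept
  I3: { [C → D .] }  — reduce
  I4: { [C → d . D C], [D → . ; A], [D → . ;], [D → . d], [D → . n d], [D → d .] }  — shift, reduce
  I5: { [D → n . d] }  — shift
  I6: { [D → n d .] }  — reduce
  I7: { [C → . D], [C → . d D C], [C → d D . C], [D → . ; A], [D → . ;], [D → . d], [D → . n d] }  — shift
  I8: { [D → d .] }  — reduce
  I9: { [C → d D C .] }  — reduce
  I10: { [D → ; A .] }  — reduce
  I11: { [A → D . C], [A → D . D n], [C → . D], [C → . d D C], [D → . ; A], [D → . ;], [D → . d], [D → . n d] }  — shift
  I12: { [A → D C .] }  — reduce
  I13: { [A → D D . n], [C → D .] }  — shift, reduce
  I14: { [A → D D n .] }  — reduce

Conflict in state I1:
  Shift-reduce conflict between [D → ; .] and [D → . ;]
So the grammar is NOT LR(0).

Answer: No. Shift-reduce conflict between [D → ; .] and [D → . ;]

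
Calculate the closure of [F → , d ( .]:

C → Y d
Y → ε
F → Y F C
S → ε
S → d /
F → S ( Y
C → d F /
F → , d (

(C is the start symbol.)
To compute CLOSURE, for each item [A → α.Bβ] where B is a non-terminal, add [B → .γ] for all productions B → γ; repeat for the newly added items until nothing changes.

Start with: [F → , d ( .]
The dot is at the end, so nothing is added.

CLOSURE = { [F → , d ( .] }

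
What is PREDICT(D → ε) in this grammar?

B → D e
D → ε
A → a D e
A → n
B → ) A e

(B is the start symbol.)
PREDICT(D → ε) = (FIRST(RHS) \ {ε}) ∪ (FOLLOW(D) if ε ∈ FIRST(RHS), i.e. RHS ⇒* ε)
The right-hand side is ε (FIRST(ε) = { ε }), so the predict set is FOLLOW(D) = { 'e' }
PREDICT(D → ε) = { 'e' }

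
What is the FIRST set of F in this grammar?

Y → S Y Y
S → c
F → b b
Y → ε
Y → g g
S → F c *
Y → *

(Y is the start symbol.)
To compute FIRST(F), examine every production with F on the left-hand side, reading each right-hand side left to right until a non-nullable symbol is reached.

From F → b b:
  - b is a terminal: add 'b' and stop

Collecting: FIRST(F) = { 'b' }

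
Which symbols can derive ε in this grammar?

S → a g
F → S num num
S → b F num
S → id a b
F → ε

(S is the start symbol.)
A non-terminal is nullable if it can derive ε (the empty string): either it has an ε-production, or it has a production whose right-hand side consists entirely of nullable non-terminals.

ε-productions: F → ε
So F is immediately nullable.
No further non-terminal can be added: every production for the remaining non-terminals contains a terminal or a non-nullable non-terminal.
Nullable = { 'F' }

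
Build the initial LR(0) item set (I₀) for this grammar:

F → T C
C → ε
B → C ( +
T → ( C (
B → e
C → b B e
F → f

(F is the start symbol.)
First, augment the grammar with F' → F
I₀ = CLOSURE({ [F' → . F] }):
  [F' → . F] has the dot before F: add [F → . T C], [F → . f]
  [F → . T C] has the dot before T: add [T → . ( C (]
No further items can be added.

I₀ = { [F → . T C], [F → . f], [F' → . F], [T → . ( C (] }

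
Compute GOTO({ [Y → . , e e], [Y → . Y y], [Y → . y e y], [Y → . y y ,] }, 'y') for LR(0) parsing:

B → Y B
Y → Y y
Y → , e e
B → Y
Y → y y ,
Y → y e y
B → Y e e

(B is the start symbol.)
GOTO(I, 'y') = CLOSURE({ [A → αX.β] : [A → α.Xβ] ∈ I, X = 'y' })

Items with dot before 'y', with the dot advanced:
  [Y → . y e y] → [Y → y . e y]
  [Y → . y y ,] → [Y → y . y ,]
Closure adds nothing (no advanced item has the dot before a non-terminal).

GOTO = { [Y → y . e y], [Y → y . y ,] }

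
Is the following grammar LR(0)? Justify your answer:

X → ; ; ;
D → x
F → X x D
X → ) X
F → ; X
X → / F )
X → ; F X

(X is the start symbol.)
No. Shift-reduce conflict between [X → ; ; ; .] and [F → . ; X]

A grammar is LR(0) if no state in the canonical LR(0) collection has:
  - both a shift item (dot before a terminal) and a complete item (shift-reduce conflict), or
  - two or more complete items (reduce-reduce conflict; the accept item [X' → X .] counts as a complete item here).

Augment with X' → X and build the canonical LR(0) collection (I0 = CLOSURE({[X' → . X]}), then GOTO on every symbol after a dot until no new states appear). It has 18 states:
  I0: { [X → . ) X], [X → . / F )], [X → . ; ; ;], [X → . ; F X], [X' → . X] }  — shift
  I1: { [X → ) . X], [X → . ) X], [X → . / F )], [X → . ; ; ;], [X → . ; F X] }  — shift
  I2: { [F → . ; X], [F → . X x D], [X → . ) X], [X → . / F )], [X → . ; ; ;], [X → . ; F X], [X → / . F )] }  — shift
  I3: { [F → . ; X], [F → . X x D], [X → . ) X], [X → . / F )], [X → . ; ; ;], [X → . ; F X], [X → ; . ; ;], [X → ; . F X] }  — shift
  I4: { [X' → X .] }  — accept
  I5: { [F → . ; X], [F → . X x D], [F → ; . X], [X → . ) X], [X → . / F )], [X → . ; ; ;], [X → . ; F X], [X → ; . ; ;], [X → ; . F X], [X → ; ; . ;] }  — shift
  I6: { [X → . ) X], [X → . / F )], [X → . ; ; ;], [X → . ; F X], [X → ; F . X] }  — shift
  I7: { [F → X . x D] }  — shift
  I8: { [D → . x], [F → X x . D] }  — shift
  I9: { [F → X x D .] }  — reduce
  I10: { [D → x .] }  — reduce
  I11: { [X → ; F X .] }  — reduce
  I12: { [F → . ; X], [F → . X x D], [F → ; . X], [X → . ) X], [X → . / F )], [X → . ; ; ;], [X → . ; F X], [X → ; . ; ;], [X → ; . F X], [X → ; ; . ;], [X → ; ; ; .] }  — shift, reduce
  I13: { [F → ; X .], [F → X . x D] }  — shift, reduce
  I14: { [F → . ; X], [F → . X x D], [F → ; . X], [X → . ) X], [X → . / F )], [X → . ; ; ;], [X → . ; F X], [X → ; . ; ;], [X → ; . F X] }  — shift
  I15: { [X → / F . )] }  — shift
  I16: { [X → / F ) .] }  — reduce
  I17: { [X → ) X .] }  — reduce

Conflict in state I12:
  Shift-reduce conflict between [X → ; ; ; .] and [F → . ; X]
So the grammar is NOT LR(0).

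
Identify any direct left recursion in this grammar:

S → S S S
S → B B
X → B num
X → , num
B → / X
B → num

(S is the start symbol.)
Yes, S is left-recursive

S → S S S: LEFT RECURSIVE (starts with S)
S → B B: starts with B
X → B num: starts with B
X → , num: starts with ','
B → / X: starts with '/'
B → num: starts with num

The grammar has direct left recursion on: S.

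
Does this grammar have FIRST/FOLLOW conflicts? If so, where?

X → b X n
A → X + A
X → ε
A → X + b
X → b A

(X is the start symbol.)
No FIRST/FOLLOW conflicts.

A FIRST/FOLLOW conflict occurs when a non-terminal N has a nullable alternative N → β (β ⇒* ε) and another alternative N → α with FIRST(α) ∩ FOLLOW(N) ≠ ∅: on such a lookahead the parser cannot decide between expanding α and letting N vanish via β.

Nullable non-terminals: X.

X: nullable alternative(s) X → ε; FOLLOW(X) = { $, '+', 'n' }
  X → b X n: FIRST \ {ε} = { 'b' } — disjoint from FOLLOW(X)
  X → ε: FIRST \ {ε} = { } — this is the only nullable alternative, skip
  X → b A: FIRST \ {ε} = { 'b' } — disjoint from FOLLOW(X)

A has no nullable alternative, so no FIRST/FOLLOW check is needed there.

No FIRST/FOLLOW conflicts found.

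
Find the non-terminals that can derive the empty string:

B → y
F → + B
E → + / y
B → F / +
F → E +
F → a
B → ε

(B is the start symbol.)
{ 'B' }

ε-productions: B → ε
So B is immediately nullable.
No further non-terminal can be added: every production for the remaining non-terminals contains a terminal or a non-nullable non-terminal.
Nullable = { 'B' }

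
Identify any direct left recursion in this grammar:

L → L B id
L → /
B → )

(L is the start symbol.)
Yes, L is left-recursive

Direct left recursion occurs when N → N α for some non-terminal N (the right-hand side begins with the left-hand side itself).

L → L B id: LEFT RECURSIVE (starts with L)
L → /: starts with '/'
B → ): starts with ')'

The grammar has direct left recursion on: L.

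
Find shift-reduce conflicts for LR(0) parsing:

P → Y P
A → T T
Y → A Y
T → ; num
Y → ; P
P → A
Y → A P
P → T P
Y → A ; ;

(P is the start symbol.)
Augment with P' → P and build the canonical LR(0) collection (I0 = CLOSURE({[P' → . P]}), then GOTO on every symbol after a dot until no new states appear). It has 15 states:
  I0: { [A → . T T], [P → . A], [P → . T P], [P → . Y P], [P' → . P], [T → . ; num], [Y → . ; P], [Y → . A ; ;], [Y → . A P], [Y → . A Y] }  — shift
  I1: { [A → . T T], [P → . A], [P → . T P], [P → . Y P], [T → . ; num], [T → ; . num], [Y → . ; P], [Y → . A ; ;], [Y → . A P], [Y → . A Y], [Y → ; . P] }  — shift
  I2: { [A → . T T], [P → . A], [P → . T P], [P → . Y P], [P → A .], [T → . ; num], [Y → . ; P], [Y → . A ; ;], [Y → . A P], [Y → . A Y], [Y → A . ; ;], [Y → A . P], [Y → A . Y] }  — shift, reduce
  I3: { [P' → P .] }  — accept
  I4: { [A → . T T], [A → T . T], [P → . A], [P → . T P], [P → . Y P], [P → T . P], [T → . ; num], [Y → . ; P], [Y → . A ; ;], [Y → . A P], [Y → . A Y] }  — shift
  I5: { [A → . T T], [P → . A], [P → . T P], [P → . Y P], [P → Y . P], [T → . ; num], [Y → . ; P], [Y → . A ; ;], [Y → . A P], [Y → . A Y] }  — shift
  I6: { [P → Y P .] }  — reduce
  I7: { [P → T P .] }  — reduce
  I8: { [A → . T T], [A → T . T], [A → T T .], [P → . A], [P → . T P], [P → . Y P], [P → T . P], [T → . ; num], [Y → . ; P], [Y → . A ; ;], [Y → . A P], [Y → . A Y] }  — shift, reduce
  I9: { [A → . T T], [P → . A], [P → . T P], [P → . Y P], [T → . ; num], [T → ; . num], [Y → . ; P], [Y → . A ; ;], [Y → . A P], [Y → . A Y], [Y → ; . P], [Y → A ; . ;] }  — shift
  I10: { [Y → A P .] }  — reduce
  I11: { [A → . T T], [P → . A], [P → . T P], [P → . Y P], [P → Y . P], [T → . ; num], [Y → . ; P], [Y → . A ; ;], [Y → . A P], [Y → . A Y], [Y → A Y .] }  — shift, reduce
  I12: { [A → . T T], [P → . A], [P → . T P], [P → . Y P], [T → . ; num], [T → ; . num], [Y → . ; P], [Y → . A ; ;], [Y → . A P], [Y → . A Y], [Y → ; . P], [Y → A ; ; .] }  — shift, reduce
  I13: { [Y → ; P .] }  — reduce
  I14: { [T → ; num .] }  — reduce

I2 contains reduce item [P → A .] and shift items [T → . ; num], [Y → . ; P], [Y → A . ; ;] — shift-reduce conflict.
I8 contains reduce item [A → T T .] and shift items [T → . ; num], [Y → . ; P] — shift-reduce conflict.
I11 contains reduce item [Y → A Y .] and shift items [T → . ; num], [Y → . ; P] — shift-reduce conflict.
I12 contains reduce item [Y → A ; ; .] and shift items [T → . ; num], [T → ; . num], [Y → . ; P] — shift-reduce conflict.

Answer: Yes — I2: [P → A .] vs [T → . ; num]; I8: [A → T T .] vs [T → . ; num]; I11: [Y → A Y .] vs [T → . ; num]; I12: [Y → A ; ; .] vs [T → . ; num]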